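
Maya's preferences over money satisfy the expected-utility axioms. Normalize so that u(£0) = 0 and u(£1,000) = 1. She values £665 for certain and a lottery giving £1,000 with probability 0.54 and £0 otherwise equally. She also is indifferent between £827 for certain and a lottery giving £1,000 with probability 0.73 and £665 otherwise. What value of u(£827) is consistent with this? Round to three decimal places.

The first gamble pins u(£665): it must equal 0.54·1 + 0.46·0 = 0.54.
Chaining: u(£827) = 0.73·1.00 + 0.27·0.54 = 0.8758.

0.876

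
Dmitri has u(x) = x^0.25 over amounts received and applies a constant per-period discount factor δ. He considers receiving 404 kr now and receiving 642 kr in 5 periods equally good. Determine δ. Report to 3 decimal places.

Equating discounted utilities: u(404) = δ^5·u(642) ⇒ δ^5 = u(404)/u(642).
With u(x) = x^0.25: δ^5 = 404^0.25/642^0.25 = (404/642)^0.25 = 0.89066.
So δ = 0.89066^(1/5) ≈ 0.977.

δ ≈ 0.977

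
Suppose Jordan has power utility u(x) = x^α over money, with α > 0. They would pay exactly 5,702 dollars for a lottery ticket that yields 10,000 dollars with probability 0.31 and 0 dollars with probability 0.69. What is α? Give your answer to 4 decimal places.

The lottery's expected utility is 0.31·u(10000) + 0.69·u(0) = 0.31·10000^α (since u(0) = 0 for α > 0).
Indifference: 5702^α = 0.31·10000^α, so (5702/10000)^α = 0.31.
Taking logs: α·ln(5702/10000) = ln(0.31), so α = -1.1711830 / -0.5617681 ≈ 2.0848.

α ≈ 2.0848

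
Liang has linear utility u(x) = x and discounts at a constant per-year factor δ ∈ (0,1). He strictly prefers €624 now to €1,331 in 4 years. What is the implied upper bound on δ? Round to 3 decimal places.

δ < 0.827

Under u(x) = x this choice says 624 > δ^4·1331.
So δ^4 < 624/1331 = 0.46882; taking the 4th root of both positive sides preserves the inequality.
δ < 0.46882^(1/4) = 0.827.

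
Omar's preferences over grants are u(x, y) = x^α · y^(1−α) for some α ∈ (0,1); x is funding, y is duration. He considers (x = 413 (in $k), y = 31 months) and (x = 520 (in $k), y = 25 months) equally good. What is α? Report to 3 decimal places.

Set the two utilities equal: 413^α·31^(1−α) = 520^α·25^(1−α).
(413/520)^α = (25/31)^(1−α); take logs: α·ln(413/520) = (1−α)·ln(25/31), i.e. α·-0.230381 = (1−α)·-0.215111.
With A = -0.230381 and B = -0.215111: α·A = (1−α)·B, so α = B/(A+B) = -0.215111/-0.445492 ≈ 0.483.

α ≈ 0.483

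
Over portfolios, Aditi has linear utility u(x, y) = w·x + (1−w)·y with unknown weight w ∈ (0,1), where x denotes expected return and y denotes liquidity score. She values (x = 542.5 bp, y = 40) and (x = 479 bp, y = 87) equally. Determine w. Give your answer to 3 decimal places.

Equating utilities: w·542.5 + (1−w)·40 = w·479 + (1−w)·87.
Rearranging, 63.5·w − 47·(1−w) = 0.
So w/(1−w) = 47/63.5 = 0.7402, giving w = 47/(63.5+47) = 0.425.

w = 0.425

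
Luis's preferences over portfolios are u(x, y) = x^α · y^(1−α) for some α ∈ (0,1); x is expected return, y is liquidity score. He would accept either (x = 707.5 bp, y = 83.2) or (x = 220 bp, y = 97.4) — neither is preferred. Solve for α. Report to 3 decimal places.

The Cobb–Douglas utilities coincide, so 707.5^α·83.2^(1−α) = 220^α·97.4^(1−α).
Rearrange to (707.5/220)^α = (97.4/83.2)^(1−α) and take logs: α·1.168110 = (1−α)·0.157579.
So α/(1−α) = (0.157579)/(1.168110) = 0.134901, and α = 0.134901/1.134901 ≈ 0.119.

α ≈ 0.119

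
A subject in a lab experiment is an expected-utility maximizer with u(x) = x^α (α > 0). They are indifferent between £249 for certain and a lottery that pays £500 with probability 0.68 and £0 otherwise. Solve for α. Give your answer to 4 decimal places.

α ≈ 0.5532

Since u(0) = 0, the lottery's EU is 0.68·500^α.
Indifference: 249^α = 0.68·500^α, so (249/500)^α = 0.68.
α = ln(0.68) / ln(249/500) = -0.3856625/-0.6971552 ≈ 0.5532.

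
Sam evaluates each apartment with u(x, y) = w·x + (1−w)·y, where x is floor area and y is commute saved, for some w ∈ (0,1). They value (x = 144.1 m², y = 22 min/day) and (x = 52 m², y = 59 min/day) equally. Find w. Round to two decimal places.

w = 0.29

u(144.1,22) = u(52,59) means w·144.1 + (1−w)·22 = w·52 + (1−w)·59.
w·(144.1−52) = (1−w)·(59−22), i.e. w·92.1 = (1−w)·37.
Hence w = 37/(92.1+37) = 37/129.1 = 0.29.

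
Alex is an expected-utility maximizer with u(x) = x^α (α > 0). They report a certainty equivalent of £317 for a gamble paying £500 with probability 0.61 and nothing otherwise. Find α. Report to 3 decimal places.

EU(lottery) = 0.61·500^α + 0.39·0 = 0.61·500^α.
Equating: 317^α = 0.61·500^α, i.e. 0.6340^α = 0.61.
Taking logs: α·ln(317/500) = ln(0.61), so α = -0.494296 / -0.455706 ≈ 1.085.

α ≈ 1.085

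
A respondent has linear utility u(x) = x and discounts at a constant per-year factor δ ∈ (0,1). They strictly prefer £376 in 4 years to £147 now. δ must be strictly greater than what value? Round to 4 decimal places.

δ > 0.7907

The preference means 147 < δ^4·376.
Dividing by 376: δ^4 > 0.39096. Both sides are positive, so the 4th root keeps the direction.
δ > 0.39096^(1/4) = 0.7907.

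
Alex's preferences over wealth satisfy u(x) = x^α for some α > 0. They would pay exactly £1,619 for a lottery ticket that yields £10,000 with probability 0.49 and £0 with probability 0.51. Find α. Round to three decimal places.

α ≈ 0.392

EU(lottery) = 0.49·10000^α + 0.51·0 = 0.49·10000^α.
Setting u(1619) equal to that: 1619^α = 0.49·10000^α ⇒ (1619/10000)^α = 0.49.
Take logs: α = ln 0.49 / ln(1619/10000) ≈ 0.39178.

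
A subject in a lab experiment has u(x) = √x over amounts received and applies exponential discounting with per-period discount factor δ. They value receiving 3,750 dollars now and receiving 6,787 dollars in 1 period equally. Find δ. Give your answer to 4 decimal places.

δ ≈ 0.7433

Equating discounted utilities: u(3750) = δ·u(6787) ⇒ δ = u(3750)/u(6787).
Since u(x) = √x, δ = √(3750/6787) = 0.74332.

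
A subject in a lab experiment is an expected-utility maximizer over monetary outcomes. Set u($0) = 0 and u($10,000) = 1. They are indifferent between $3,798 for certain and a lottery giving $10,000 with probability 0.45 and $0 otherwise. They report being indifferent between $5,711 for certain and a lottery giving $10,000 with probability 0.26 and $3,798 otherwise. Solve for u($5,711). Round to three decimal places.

First, u($3,798) = 0.45·u($10,000) + 0.55·u($0) = 0.45.
The second indifference gives u($5,711) = 0.26·u($10,000) + 0.74·u($3,798) = 0.26·1.00 + 0.74·0.45 = 0.5930.

0.593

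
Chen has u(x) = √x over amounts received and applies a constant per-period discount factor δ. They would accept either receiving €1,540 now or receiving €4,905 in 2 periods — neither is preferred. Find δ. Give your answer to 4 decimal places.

Equating discounted utilities: u(1540) = δ^2·u(4905) ⇒ δ^2 = u(1540)/u(4905).
With u(x) = √x: δ^2 = √1540/√4905 = √(1540/4905) = 0.56033.
Taking the square root: δ = 0.56033^(1/2) ≈ 0.7485.

δ ≈ 0.7485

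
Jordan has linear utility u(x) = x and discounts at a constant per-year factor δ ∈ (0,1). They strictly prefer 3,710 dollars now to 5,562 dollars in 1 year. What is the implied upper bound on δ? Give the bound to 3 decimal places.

The preference means 3710 > δ·5562.
So δ < 3710/5562 = 0.66703.

δ < 0.667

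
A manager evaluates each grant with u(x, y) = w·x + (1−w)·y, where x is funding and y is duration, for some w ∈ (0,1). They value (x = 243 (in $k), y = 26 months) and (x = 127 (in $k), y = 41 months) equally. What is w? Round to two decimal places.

w = 0.11

Equating utilities: w·243 + (1−w)·26 = w·127 + (1−w)·41.
Rearranging, 116·w − 15·(1−w) = 0.
The marginal rate of substitution is 15/116, so w = 15/(116+15) = 0.11.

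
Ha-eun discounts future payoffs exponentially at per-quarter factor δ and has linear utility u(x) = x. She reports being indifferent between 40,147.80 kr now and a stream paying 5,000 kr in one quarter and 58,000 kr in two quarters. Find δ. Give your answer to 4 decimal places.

The stream is worth 5000δ + 58000δ² today, so 5000δ + 58000δ² = 40147.80.
Rearranged: 58000δ² + 5000δ − 40147.80 = 0.
δ = (−5000 + √(5000² + 4·58000·40147.80)) / (2·58000) = (−5000 + √9339289600.00) / 116000 ≈ 0.7900.

δ ≈ 0.7900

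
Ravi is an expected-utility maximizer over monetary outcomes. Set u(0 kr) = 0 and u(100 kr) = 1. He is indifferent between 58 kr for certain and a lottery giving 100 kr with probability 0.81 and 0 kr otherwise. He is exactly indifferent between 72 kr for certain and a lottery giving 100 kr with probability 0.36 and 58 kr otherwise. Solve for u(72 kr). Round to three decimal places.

The first gamble pins u(58 kr): it must equal 0.81·1 + 0.19·0 = 0.81.
Chaining: u(72 kr) = 0.36·1.00 + 0.64·0.81 = 0.8784.

0.878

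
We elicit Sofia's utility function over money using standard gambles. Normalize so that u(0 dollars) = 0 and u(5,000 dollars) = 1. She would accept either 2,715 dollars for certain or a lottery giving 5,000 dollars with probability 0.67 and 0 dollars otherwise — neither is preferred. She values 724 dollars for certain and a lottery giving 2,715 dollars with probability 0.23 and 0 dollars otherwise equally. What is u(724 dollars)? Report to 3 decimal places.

0.154

The first gamble pins u(2,715 dollars): it must equal 0.67·1 + 0.33·0 = 0.67.
Then u(724 dollars) = 0.23·u(2,715 dollars) + 0.77·u(0 dollars) = 0.23·0.67 + 0.77·0.00 = 0.1541.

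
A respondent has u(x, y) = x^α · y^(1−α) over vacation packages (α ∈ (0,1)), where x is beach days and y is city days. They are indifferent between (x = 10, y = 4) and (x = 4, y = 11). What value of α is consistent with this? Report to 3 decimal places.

α ≈ 0.525

The Cobb–Douglas utilities coincide, so 10^α·4^(1−α) = 4^α·11^(1−α).
Rearrange to (10/4)^α = (11/4)^(1−α) and take logs: α·0.916291 = (1−α)·1.011601.
With A = 0.916291 and B = 1.011601: α·A = (1−α)·B, so α = B/(A+B) = 1.011601/1.927892 ≈ 0.525.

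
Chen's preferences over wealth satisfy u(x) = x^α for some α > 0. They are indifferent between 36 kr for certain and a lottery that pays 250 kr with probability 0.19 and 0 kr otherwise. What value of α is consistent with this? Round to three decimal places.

The lottery's expected utility is 0.19·u(250) + 0.81·u(0) = 0.19·250^α (since u(0) = 0 for α > 0).
Indifference: 36^α = 0.19·250^α, so (36/250)^α = 0.19.
α = ln(0.19) / ln(36/250) = -1.660731/-1.937942 ≈ 0.857.

α ≈ 0.857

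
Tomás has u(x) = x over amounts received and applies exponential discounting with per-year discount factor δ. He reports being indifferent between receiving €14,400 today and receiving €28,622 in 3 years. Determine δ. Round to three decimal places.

Equating discounted utilities: u(14400) = δ^3·u(28622) ⇒ δ^3 = u(14400)/u(28622).
With u(x) = x: δ^3 = 14400/28622 = 0.50311.
Hence δ = (0.50311)^(1/3) = 0.79534.

δ ≈ 0.795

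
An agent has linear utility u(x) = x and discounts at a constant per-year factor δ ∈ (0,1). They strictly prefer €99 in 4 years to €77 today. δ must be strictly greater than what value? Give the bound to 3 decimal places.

Under u(x) = x this choice says 77 < δ^4·99.
Hence δ^4 > 77/99 = 0.77778, and x ↦ x^(1/4) is increasing on (0,∞).
δ > 0.77778^(1/4) = 0.939.

δ > 0.939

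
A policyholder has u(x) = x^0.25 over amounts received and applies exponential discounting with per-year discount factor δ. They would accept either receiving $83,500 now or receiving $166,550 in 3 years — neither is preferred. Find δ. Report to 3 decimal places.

Equating discounted utilities: u(83500) = δ^3·u(166550) ⇒ δ^3 = u(83500)/u(166550).
Since u(x) = x^0.25, δ^3 = (83500/166550)^0.25 = 0.50135^0.25 = 0.84146.
Hence δ = (0.84146)^(1/3) = 0.94409.

δ ≈ 0.944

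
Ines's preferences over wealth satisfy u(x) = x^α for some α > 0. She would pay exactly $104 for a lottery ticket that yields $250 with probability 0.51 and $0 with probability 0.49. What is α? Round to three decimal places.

α ≈ 0.768

Since u(0) = 0, the lottery's EU is 0.51·250^α.
Equating: 104^α = 0.51·250^α, i.e. 0.4160^α = 0.51.
Take logs: α = ln 0.51 / ln(104/250) ≈ 0.76772.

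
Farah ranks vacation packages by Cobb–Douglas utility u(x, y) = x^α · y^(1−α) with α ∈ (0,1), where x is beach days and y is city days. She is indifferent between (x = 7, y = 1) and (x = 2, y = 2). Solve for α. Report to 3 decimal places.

α ≈ 0.356

Set the two utilities equal: 7^α·1^(1−α) = 2^α·2^(1−α).
Taking logs: α·ln 7 + (1−α)·ln 1 = α·ln 2 + (1−α)·ln 2, i.e. α·1.252763 = (1−α)·0.693147.
With A = 1.252763 and B = 0.693147: α·A = (1−α)·B, so α = B/(A+B) = 0.693147/1.945910 ≈ 0.356.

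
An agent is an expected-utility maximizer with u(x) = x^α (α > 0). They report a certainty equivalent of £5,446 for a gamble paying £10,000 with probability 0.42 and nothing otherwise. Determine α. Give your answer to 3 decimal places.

Since u(0) = 0, the lottery's EU is 0.42·10000^α.
Setting u(5446) equal to that: 5446^α = 0.42·10000^α ⇒ (5446/10000)^α = 0.42.
Take logs: α = ln 0.42 / ln(5446/10000) ≈ 1.42751.

α ≈ 1.428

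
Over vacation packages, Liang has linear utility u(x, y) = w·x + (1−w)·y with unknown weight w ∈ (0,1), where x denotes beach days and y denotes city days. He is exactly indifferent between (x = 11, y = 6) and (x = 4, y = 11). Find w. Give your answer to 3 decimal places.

Equating utilities: w·11 + (1−w)·6 = w·4 + (1−w)·11.
w·(11−4) = (1−w)·(11−6), i.e. w·7 = (1−w)·5.
So w/(1−w) = 5/7 = 0.7143, giving w = 5/(7+5) = 0.417.

w = 0.417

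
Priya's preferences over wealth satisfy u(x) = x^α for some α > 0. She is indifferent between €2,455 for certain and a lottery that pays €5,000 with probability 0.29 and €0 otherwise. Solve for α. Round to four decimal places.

Since u(0) = 0, the lottery's EU is 0.29·5000^α.
Setting u(2455) equal to that: 2455^α = 0.29·5000^α ⇒ (2455/5000)^α = 0.29.
Taking logs: α·ln(2455/5000) = ln(0.29), so α = -1.2378744 / -0.7113112 ≈ 1.7403.

α ≈ 1.7403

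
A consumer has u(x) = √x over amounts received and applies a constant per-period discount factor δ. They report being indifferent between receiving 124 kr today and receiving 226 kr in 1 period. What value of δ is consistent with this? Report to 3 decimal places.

The payoff in 1 period is discounted by δ, so u(124) = δ·u(226) and δ = u(124)/u(226).
Since u(x) = √x, δ = √(124/226) = 0.74072.

δ ≈ 0.741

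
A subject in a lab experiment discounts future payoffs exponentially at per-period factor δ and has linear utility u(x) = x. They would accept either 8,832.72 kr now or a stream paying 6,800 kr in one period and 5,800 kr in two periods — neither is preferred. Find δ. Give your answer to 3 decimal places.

δ ≈ 0.780

Present value of the stream is 6800·δ + 5800·δ². Indifference gives 6800δ + 5800δ² = 8832.72.
That is, 5800δ² + 6800δ − 8832.72 = 0, a quadratic in δ.
δ = (−6800 + √(6800² + 4·5800·8832.72)) / (2·5800) = (−6800 + √251159104.00) / 11600 ≈ 0.780.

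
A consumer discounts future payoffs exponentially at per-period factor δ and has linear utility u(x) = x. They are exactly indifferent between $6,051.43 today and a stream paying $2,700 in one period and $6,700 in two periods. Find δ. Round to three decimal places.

δ ≈ 0.770

Present value of the stream is 2700·δ + 6700·δ². Indifference gives 2700δ + 6700δ² = 6051.43.
That is, 6700δ² + 2700δ − 6051.43 = 0, a quadratic in δ.
δ = (−2700 + √(2700² + 4·6700·6051.43)) / (2·6700) = (−2700 + √169468324.00) / 13400 ≈ 0.770.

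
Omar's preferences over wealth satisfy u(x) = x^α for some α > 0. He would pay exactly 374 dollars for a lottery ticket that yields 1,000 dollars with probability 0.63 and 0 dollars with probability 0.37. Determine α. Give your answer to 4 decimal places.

α ≈ 0.4698

The lottery's expected utility is 0.63·u(1000) + 0.37·u(0) = 0.63·1000^α (since u(0) = 0 for α > 0).
Equating: 374^α = 0.63·1000^α, i.e. 0.3740^α = 0.63.
α = ln(0.63) / ln(374/1000) = -0.4620355/-0.9834995 ≈ 0.4698.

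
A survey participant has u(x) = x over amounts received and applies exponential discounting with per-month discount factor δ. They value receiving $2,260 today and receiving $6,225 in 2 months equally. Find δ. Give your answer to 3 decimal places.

The payoff in 2 months is discounted by δ^2, so u(2260) = δ^2·u(6225) and δ^2 = u(2260)/u(6225).
With u(x) = x: δ^2 = 2260/6225 = 0.36305.
Taking the square root: δ = 0.36305^(1/2) ≈ 0.603.

δ ≈ 0.603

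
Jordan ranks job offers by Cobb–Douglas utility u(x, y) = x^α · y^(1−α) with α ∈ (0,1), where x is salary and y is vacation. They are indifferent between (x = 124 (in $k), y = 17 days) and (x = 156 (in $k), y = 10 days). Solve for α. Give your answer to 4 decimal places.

α ≈ 0.6980

The Cobb–Douglas utilities coincide, so 124^α·17^(1−α) = 156^α·10^(1−α).
Rearrange to (124/156)^α = (10/17)^(1−α) and take logs: α·-0.2295744 = (1−α)·-0.5306283.
Thus α·(-0.7602027) = -0.5306283, so α = -0.5306283/-0.7602027 ≈ 0.6980.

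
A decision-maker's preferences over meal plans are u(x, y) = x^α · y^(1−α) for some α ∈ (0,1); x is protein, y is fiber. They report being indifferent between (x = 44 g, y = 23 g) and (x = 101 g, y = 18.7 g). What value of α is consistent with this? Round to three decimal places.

Set the two utilities equal: 44^α·23^(1−α) = 101^α·18.7^(1−α).
Taking logs: α·ln 44 + (1−α)·ln 23 = α·ln 101 + (1−α)·ln 18.7, i.e. α·-0.830931 = (1−α)·-0.206971.
So α/(1−α) = (-0.206971)/(-0.830931) = 0.249083, and α = 0.249083/1.249083 ≈ 0.199.

α ≈ 0.199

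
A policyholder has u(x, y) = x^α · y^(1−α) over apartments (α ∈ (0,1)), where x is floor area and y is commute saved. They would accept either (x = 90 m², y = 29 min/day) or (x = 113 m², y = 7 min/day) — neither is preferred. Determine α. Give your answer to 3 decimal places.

Set the two utilities equal: 90^α·29^(1−α) = 113^α·7^(1−α).
(90/113)^α = (7/29)^(1−α); take logs: α·ln(90/113) = (1−α)·ln(7/29), i.e. α·-0.227578 = (1−α)·-1.421386.
With A = -0.227578 and B = -1.421386: α·A = (1−α)·B, so α = B/(A+B) = -1.421386/-1.648964 ≈ 0.862.

α ≈ 0.862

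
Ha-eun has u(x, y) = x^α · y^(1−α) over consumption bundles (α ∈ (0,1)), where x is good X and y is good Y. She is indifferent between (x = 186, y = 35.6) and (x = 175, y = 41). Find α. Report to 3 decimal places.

The Cobb–Douglas utilities coincide, so 186^α·35.6^(1−α) = 175^α·41^(1−α).
(186/175)^α = (41/35.6)^(1−α); take logs: α·ln(186/175) = (1−α)·ln(41/35.6), i.e. α·0.060961 = (1−α)·0.141226.
With A = 0.060961 and B = 0.141226: α·A = (1−α)·B, so α = B/(A+B) = 0.141226/0.202187 ≈ 0.698.

α ≈ 0.698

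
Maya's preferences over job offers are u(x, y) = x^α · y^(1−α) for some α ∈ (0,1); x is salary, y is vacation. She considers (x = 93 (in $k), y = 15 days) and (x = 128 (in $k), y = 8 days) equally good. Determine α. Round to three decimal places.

α ≈ 0.663

Indifference: 93^α · 15^(1−α) = 128^α · 8^(1−α).
(93/128)^α = (8/15)^(1−α); take logs: α·ln(93/128) = (1−α)·ln(8/15), i.e. α·-0.319431 = (1−α)·-0.628609.
With A = -0.319431 and B = -0.628609: α·A = (1−α)·B, so α = B/(A+B) = -0.628609/-0.948040 ≈ 0.663.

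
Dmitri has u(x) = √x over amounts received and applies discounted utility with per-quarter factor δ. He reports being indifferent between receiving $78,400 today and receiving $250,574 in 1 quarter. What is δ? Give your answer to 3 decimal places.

Indifference means u(78400) = δ · u(250574), so δ = u(78400)/u(250574).
With u(x) = √x: δ = √78400/√250574 = √(78400/250574) = 0.55936.

δ ≈ 0.559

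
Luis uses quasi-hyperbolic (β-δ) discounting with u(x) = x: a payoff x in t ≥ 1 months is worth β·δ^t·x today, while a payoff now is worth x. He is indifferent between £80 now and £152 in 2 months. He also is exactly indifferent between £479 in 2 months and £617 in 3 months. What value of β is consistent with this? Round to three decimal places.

β ≈ 0.873

The second indifference involves only future payoffs, so β cancels: β·δ^2·479 = β·δ^3·617, giving δ = 479/617 = 0.77634.
Substituting δ into 80 = β·δ^2·152: β = 80/(91.610) ≈ 0.873.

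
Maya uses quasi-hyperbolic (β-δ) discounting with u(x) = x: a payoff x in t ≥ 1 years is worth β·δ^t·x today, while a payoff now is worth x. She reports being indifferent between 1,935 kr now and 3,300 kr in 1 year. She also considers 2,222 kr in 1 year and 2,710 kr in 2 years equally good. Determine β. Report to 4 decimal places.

From the later pair, β·δ^1·2222 = β·δ^2·2710; dividing through, δ = 2222/2710 = 0.81993.
Now use the now-vs-future pair: 1935 = β·δ·3300 gives β = 1935/(0.81993·3300) ≈ 0.7151.

β ≈ 0.7151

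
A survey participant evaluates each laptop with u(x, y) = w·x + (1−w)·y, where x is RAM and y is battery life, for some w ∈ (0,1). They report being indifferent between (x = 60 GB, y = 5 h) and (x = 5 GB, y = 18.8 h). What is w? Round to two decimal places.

w = 0.20

u(60,5) = u(5,18.8) means w·60 + (1−w)·5 = w·5 + (1−w)·18.8.
Rearranging, 55·w − 13.8·(1−w) = 0.
The marginal rate of substitution is 13.8/55, so w = 13.8/(55+13.8) = 0.20.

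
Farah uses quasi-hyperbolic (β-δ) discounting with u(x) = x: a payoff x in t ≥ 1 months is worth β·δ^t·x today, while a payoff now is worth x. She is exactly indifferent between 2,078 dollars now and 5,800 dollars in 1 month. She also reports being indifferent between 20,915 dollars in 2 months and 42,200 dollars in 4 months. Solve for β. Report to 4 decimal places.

From the later pair, β·δ^2·20915 = β·δ^4·42200; dividing through, δ^2 = 20915/42200 = 0.49562, so δ = 0.70400.
Substituting δ into 2078 = β·δ·5800: β = 2078/(4083.200) ≈ 0.5089.

β ≈ 0.5089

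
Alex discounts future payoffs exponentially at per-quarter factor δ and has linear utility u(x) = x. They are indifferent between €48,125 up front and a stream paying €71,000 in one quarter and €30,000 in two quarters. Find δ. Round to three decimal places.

Equating present values: 48125 = 71000δ + 30000δ².
Rearranged: 30000δ² + 71000δ − 48125 = 0.
The positive root is δ = [−71000 + √(71000² + 4·30000·48125)] / (2·30000) = (−71000 + 104000.000)/60000 ≈ 0.550.

δ ≈ 0.550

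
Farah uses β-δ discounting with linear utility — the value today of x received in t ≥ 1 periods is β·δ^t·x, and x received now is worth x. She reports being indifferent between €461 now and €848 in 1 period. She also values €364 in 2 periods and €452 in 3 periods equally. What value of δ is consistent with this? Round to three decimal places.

δ ≈ 0.805

From the later pair, β·δ^2·364 = β·δ^3·452; dividing through, δ = 364/452 = 0.80531.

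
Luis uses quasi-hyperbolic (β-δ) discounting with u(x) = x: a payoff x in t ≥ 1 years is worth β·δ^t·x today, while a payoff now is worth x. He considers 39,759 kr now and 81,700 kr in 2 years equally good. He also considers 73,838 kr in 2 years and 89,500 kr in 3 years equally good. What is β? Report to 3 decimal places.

Both payoffs in the second observation are in the future, so β drops out: δ^2·73838 = δ^3·89500 ⇒ δ = 73838/89500 = 0.82501.
Substituting δ into 39759 = β·δ^2·81700: β = 39759/(55607.816) ≈ 0.715.

β ≈ 0.715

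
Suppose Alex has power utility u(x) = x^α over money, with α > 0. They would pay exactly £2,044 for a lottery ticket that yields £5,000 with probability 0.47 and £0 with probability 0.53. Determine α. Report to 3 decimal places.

EU(lottery) = 0.47·5000^α + 0.53·0 = 0.47·5000^α.
Equating: 2044^α = 0.47·5000^α, i.e. 0.4088^α = 0.47.
α = ln(0.47) / ln(2044/5000) = -0.755023/-0.894529 ≈ 0.844.

α ≈ 0.844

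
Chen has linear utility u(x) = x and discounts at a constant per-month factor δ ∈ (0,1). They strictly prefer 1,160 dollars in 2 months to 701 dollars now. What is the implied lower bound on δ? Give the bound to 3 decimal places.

δ > 0.777

The preference means 701 < δ^2·1160.
So δ^2 > 701/1160 = 0.60431; taking the square root of both positive sides preserves the inequality.
δ > 0.60431^(1/2) = 0.777.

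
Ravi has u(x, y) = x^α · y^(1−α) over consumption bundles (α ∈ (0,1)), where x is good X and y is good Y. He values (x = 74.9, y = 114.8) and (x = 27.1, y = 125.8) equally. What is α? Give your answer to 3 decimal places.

α ≈ 0.083

Set the two utilities equal: 74.9^α·114.8^(1−α) = 27.1^α·125.8^(1−α).
Rearrange to (74.9/27.1)^α = (125.8/114.8)^(1−α) and take logs: α·1.016620 = (1−α)·0.091502.
Thus α·(1.108122) = 0.091502, so α = 0.091502/1.108122 ≈ 0.083.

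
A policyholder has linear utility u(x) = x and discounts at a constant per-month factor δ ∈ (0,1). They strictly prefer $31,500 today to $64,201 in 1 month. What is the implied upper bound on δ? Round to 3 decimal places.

Under u(x) = x this choice says 31500 > δ·64201.
Dividing through by 64201 gives δ < 0.49065.

δ < 0.491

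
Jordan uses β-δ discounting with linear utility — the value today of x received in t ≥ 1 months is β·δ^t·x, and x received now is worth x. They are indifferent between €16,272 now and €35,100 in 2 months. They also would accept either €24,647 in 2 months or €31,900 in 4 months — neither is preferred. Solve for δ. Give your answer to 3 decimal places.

δ ≈ 0.879

From the later pair, β·δ^2·24647 = β·δ^4·31900; dividing through, δ^2 = 24647/31900 = 0.77263, so δ = 0.87900.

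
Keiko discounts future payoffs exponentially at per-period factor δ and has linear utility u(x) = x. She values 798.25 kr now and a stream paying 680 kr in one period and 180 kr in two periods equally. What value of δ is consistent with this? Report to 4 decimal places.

δ ≈ 0.9400

The stream is worth 680δ + 180δ² today, so 680δ + 180δ² = 798.25.
That is, 180δ² + 680δ − 798.25 = 0, a quadratic in δ.
δ = (−680 + √(680² + 4·180·798.25)) / (2·180) = (−680 + √1037140.00) / 360 ≈ 0.9400.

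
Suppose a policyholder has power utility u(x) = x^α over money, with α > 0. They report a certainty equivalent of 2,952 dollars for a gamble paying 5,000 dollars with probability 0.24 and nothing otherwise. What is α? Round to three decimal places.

Since u(0) = 0, the lottery's EU is 0.24·5000^α.
Equating: 2952^α = 0.24·5000^α, i.e. 0.5904^α = 0.24.
Taking logs: α·ln(2952/5000) = ln(0.24), so α = -1.427116 / -0.526955 ≈ 2.708.

α ≈ 2.708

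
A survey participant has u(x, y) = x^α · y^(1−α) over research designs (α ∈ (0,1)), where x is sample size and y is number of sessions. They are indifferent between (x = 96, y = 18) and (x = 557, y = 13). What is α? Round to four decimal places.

α ≈ 0.1562

Indifference: 96^α · 18^(1−α) = 557^α · 13^(1−α).
(96/557)^α = (13/18)^(1−α); take logs: α·ln(96/557) = (1−α)·ln(13/18), i.e. α·-1.7582170 = (1−α)·-0.3254224.
So α/(1−α) = (-0.3254224)/(-1.7582170) = 0.1850866, and α = 0.1850866/1.1850866 ≈ 0.1562.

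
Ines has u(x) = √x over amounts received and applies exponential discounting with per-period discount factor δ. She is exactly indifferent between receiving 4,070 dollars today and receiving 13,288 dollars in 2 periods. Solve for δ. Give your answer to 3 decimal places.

Indifference means u(4070) = δ^2 · u(13288), so δ^2 = u(4070)/u(13288).
With u(x) = √x: δ^2 = √4070/√13288 = √(4070/13288) = 0.55344.
Hence δ = (0.55344)^(1/2) = 0.74393.

δ ≈ 0.744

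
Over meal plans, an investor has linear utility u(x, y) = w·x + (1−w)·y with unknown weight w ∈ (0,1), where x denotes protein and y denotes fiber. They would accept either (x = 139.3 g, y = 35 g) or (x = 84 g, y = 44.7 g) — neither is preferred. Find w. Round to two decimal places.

w = 0.15

u(139.3,35) = u(84,44.7) means w·139.3 + (1−w)·35 = w·84 + (1−w)·44.7.
Rearranging, 55.3·w − 9.7·(1−w) = 0.
Hence w = 9.7/(55.3+9.7) = 9.7/65 = 0.15.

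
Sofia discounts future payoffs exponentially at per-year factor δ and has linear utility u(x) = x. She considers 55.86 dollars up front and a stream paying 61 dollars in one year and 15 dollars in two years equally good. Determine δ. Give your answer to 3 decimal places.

δ ≈ 0.770

Equating present values: 55.86 = 61δ + 15δ².
That is, 15δ² + 61δ − 55.86 = 0, a quadratic in δ.
The positive root is δ = [−61 + √(61² + 4·15·55.86)] / (2·15) = (−61 + 84.099)/30 ≈ 0.770.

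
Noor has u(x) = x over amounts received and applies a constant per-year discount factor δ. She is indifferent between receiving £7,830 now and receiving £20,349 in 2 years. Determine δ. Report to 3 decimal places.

The payoff in 2 years is discounted by δ^2, so u(7830) = δ^2·u(20349) and δ^2 = u(7830)/u(20349).
With u(x) = x: δ^2 = 7830/20349 = 0.38479.
Taking the square root: δ = 0.38479^(1/2) ≈ 0.620.

δ ≈ 0.620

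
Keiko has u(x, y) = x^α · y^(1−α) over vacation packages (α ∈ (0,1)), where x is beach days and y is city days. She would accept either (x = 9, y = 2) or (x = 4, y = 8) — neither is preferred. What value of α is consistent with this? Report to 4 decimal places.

Set the two utilities equal: 9^α·2^(1−α) = 4^α·8^(1−α).
(9/4)^α = (8/2)^(1−α); take logs: α·ln(9/4) = (1−α)·ln(8/2), i.e. α·0.8109302 = (1−α)·1.3862944.
With A = 0.8109302 and B = 1.3862944: α·A = (1−α)·B, so α = B/(A+B) = 1.3862944/2.1972246 ≈ 0.6309.

α ≈ 0.6309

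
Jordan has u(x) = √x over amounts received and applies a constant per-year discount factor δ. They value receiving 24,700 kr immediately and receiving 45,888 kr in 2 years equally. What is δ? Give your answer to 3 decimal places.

Indifference means u(24700) = δ^2 · u(45888), so δ^2 = u(24700)/u(45888).
Since u(x) = √x, δ^2 = √(24700/45888) = 0.73367.
Taking the square root: δ = 0.73367^(1/2) ≈ 0.857.

δ ≈ 0.857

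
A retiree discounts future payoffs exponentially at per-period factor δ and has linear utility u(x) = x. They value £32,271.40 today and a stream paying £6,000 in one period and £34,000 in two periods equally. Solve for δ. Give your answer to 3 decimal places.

Present value of the stream is 6000·δ + 34000·δ². Indifference gives 6000δ + 34000δ² = 32271.40.
That is, 34000δ² + 6000δ − 32271.40 = 0, a quadratic in δ.
The positive root is δ = [−6000 + √(6000² + 4·34000·32271.40)] / (2·34000) = (−6000 + 66520.000)/68000 ≈ 0.890.

δ ≈ 0.890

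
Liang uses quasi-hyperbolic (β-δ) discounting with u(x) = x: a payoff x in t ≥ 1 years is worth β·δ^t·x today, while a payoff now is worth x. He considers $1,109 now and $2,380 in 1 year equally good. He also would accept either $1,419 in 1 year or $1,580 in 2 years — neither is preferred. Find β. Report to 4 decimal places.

β ≈ 0.5188

From the later pair, β·δ^1·1419 = β·δ^2·1580; dividing through, δ = 1419/1580 = 0.89810.
The first indifference: 1109 = β·δ·2380, so β = 1109/(δ·2380) = 1109/(0.89810·2380) ≈ 0.5188.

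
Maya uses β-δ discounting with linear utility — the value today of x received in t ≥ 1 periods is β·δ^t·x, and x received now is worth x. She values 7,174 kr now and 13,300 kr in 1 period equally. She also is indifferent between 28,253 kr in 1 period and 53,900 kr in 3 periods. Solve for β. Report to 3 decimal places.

Both payoffs in the second observation are in the future, so β drops out: δ^1·28253 = δ^3·53900 ⇒ δ^2 = 28253/53900 = 0.52417, so δ = 0.72400.
Now use the now-vs-future pair: 7174 = β·δ·13300 gives β = 7174/(0.72400·13300) ≈ 0.745.

β ≈ 0.745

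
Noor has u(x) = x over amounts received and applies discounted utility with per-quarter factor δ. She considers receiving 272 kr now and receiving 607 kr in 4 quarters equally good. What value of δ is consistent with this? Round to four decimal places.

δ ≈ 0.8182

Equating discounted utilities: u(272) = δ^4·u(607) ⇒ δ^4 = u(272)/u(607).
With u(x) = x: δ^4 = 272/607 = 0.44811.
So δ = 0.44811^(1/4) ≈ 0.8182.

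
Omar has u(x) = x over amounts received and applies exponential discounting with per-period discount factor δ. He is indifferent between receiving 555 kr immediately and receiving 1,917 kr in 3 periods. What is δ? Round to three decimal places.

δ ≈ 0.662

Indifference means u(555) = δ^3 · u(1917), so δ^3 = u(555)/u(1917).
With u(x) = x: δ^3 = 555/1917 = 0.28951.
Hence δ = (0.28951)^(1/3) = 0.66154.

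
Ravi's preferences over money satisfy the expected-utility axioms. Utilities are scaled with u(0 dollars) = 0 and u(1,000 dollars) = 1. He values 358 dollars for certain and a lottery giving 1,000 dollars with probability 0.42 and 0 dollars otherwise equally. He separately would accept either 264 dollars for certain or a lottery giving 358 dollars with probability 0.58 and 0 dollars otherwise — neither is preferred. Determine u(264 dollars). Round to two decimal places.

0.24

From the first indifference, u(358 dollars) = 0.42·u(1,000 dollars) + 0.58·u(0 dollars) = 0.42·1 + 0.58·0 = 0.42.
Then u(264 dollars) = 0.58·u(358 dollars) + 0.42·u(0 dollars) = 0.58·0.42 + 0.42·0.00 = 0.2436.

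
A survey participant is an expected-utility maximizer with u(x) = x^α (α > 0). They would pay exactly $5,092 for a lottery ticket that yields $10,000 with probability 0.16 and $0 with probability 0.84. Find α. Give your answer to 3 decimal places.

EU(lottery) = 0.16·10000^α + 0.84·0 = 0.16·10000^α.
Indifference: 5092^α = 0.16·10000^α, so (5092/10000)^α = 0.16.
Take logs: α = ln 0.16 / ln(5092/10000) ≈ 2.71528.

α ≈ 2.715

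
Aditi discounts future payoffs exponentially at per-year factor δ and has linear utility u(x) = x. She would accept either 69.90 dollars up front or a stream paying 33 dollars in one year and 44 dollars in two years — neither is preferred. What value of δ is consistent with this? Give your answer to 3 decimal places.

Equating present values: 69.90 = 33δ + 44δ².
So 44δ² + 33δ − 69.90 = 0.
By the quadratic formula (taking the positive root), δ = (−33 + √13391.40) / 88 ≈ 0.940.

δ ≈ 0.940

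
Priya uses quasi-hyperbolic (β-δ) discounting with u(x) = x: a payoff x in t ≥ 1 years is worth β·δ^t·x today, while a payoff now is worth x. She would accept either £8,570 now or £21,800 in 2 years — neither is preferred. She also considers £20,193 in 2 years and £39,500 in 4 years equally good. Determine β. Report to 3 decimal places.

From the later pair, β·δ^2·20193 = β·δ^4·39500; dividing through, δ^2 = 20193/39500 = 0.51122, so δ = 0.71499.
Now use the now-vs-future pair: 8570 = β·δ^2·21800 gives β = 8570/(0.51122·21800) ≈ 0.769.

β ≈ 0.769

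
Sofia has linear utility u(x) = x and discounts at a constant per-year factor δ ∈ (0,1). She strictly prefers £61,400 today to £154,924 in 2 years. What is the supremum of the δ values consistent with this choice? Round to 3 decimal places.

Comparing present values: 61400 > δ^2·154924.
Hence δ^2 < 61400/154924 = 0.39632, and x ↦ x^(1/2) is increasing on (0,∞).
δ < (61400/154924)^(1/2) ≈ 0.630.

δ < 0.630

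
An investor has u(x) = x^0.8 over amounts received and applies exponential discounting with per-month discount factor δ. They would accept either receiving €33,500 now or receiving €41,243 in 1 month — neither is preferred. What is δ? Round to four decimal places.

δ ≈ 0.8468

The payoff in 1 month is discounted by δ, so u(33500) = δ·u(41243) and δ = u(33500)/u(41243).
With u(x) = x^0.8: δ = 33500^0.8/41243^0.8 = (33500/41243)^0.8 = 0.84675.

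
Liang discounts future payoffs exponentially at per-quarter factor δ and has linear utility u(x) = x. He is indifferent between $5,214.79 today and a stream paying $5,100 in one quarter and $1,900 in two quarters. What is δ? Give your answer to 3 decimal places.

δ ≈ 0.790

Equating present values: 5214.79 = 5100δ + 1900δ².
Rearranged: 1900δ² + 5100δ − 5214.79 = 0.
δ = (−5100 + √(5100² + 4·1900·5214.79)) / (2·1900) = (−5100 + √65642404.00) / 3800 ≈ 0.790.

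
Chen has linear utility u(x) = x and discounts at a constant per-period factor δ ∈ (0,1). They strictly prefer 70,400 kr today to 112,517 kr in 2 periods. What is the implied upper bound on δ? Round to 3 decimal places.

δ < 0.791

The preference means 70400 > δ^2·112517.
Dividing by 112517: δ^2 < 0.62568. Both sides are positive, so the square root keeps the direction.
δ < (70400/112517)^(1/2) ≈ 0.791.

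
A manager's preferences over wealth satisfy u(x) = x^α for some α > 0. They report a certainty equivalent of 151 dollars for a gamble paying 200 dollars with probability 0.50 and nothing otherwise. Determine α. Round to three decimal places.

α ≈ 2.466

The lottery's expected utility is 0.50·u(200) + 0.50·u(0) = 0.50·200^α (since u(0) = 0 for α > 0).
Setting u(151) equal to that: 151^α = 0.50·200^α ⇒ (151/200)^α = 0.50.
Taking logs: α·ln(151/200) = ln(0.50), so α = -0.693147 / -0.281038 ≈ 2.466.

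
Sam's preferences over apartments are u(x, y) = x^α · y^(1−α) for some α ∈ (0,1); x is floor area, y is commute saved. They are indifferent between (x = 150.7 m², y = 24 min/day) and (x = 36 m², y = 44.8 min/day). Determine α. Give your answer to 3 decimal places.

α ≈ 0.304

The Cobb–Douglas utilities coincide, so 150.7^α·24^(1−α) = 36^α·44.8^(1−α).
Taking logs: α·ln 150.7 + (1−α)·ln 24 = α·ln 36 + (1−α)·ln 44.8, i.e. α·1.431772 = (1−α)·0.624154.
With A = 1.431772 and B = 0.624154: α·A = (1−α)·B, so α = B/(A+B) = 0.624154/2.055926 ≈ 0.304.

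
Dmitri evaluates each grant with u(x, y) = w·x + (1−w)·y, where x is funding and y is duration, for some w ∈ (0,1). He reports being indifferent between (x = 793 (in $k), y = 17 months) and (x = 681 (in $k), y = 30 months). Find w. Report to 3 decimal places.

w = 0.104

Indifference: w·793 + (1−w)·17 = w·681 + (1−w)·30.
Collecting terms: w·112 = (1−w)·13.
Hence w = 13/(112+13) = 13/125 = 0.104.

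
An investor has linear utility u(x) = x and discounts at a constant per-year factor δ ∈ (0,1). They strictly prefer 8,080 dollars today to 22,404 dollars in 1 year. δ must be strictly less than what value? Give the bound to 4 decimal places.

Comparing present values: 8080 > δ·22404.
So δ < 8080/22404 = 0.36065.

δ < 0.3606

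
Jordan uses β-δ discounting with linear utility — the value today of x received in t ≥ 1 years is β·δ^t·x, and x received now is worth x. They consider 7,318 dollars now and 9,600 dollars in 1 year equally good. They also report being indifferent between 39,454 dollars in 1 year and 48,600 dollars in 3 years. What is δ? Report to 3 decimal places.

δ ≈ 0.901

Both payoffs in the second observation are in the future, so β drops out: δ^1·39454 = δ^3·48600 ⇒ δ^2 = 39454/48600 = 0.81181, so δ = 0.90101.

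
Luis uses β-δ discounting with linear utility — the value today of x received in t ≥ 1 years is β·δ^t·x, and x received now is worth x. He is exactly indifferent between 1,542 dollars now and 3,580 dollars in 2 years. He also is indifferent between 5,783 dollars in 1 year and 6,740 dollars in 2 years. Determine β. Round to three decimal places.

β ≈ 0.585

The second indifference involves only future payoffs, so β cancels: β·δ^1·5783 = β·δ^2·6740, giving δ = 5783/6740 = 0.85801.
The first indifference: 1542 = β·δ^2·3580, so β = 1542/(δ^2·3580) = 1542/(0.73618·3580) ≈ 0.585.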